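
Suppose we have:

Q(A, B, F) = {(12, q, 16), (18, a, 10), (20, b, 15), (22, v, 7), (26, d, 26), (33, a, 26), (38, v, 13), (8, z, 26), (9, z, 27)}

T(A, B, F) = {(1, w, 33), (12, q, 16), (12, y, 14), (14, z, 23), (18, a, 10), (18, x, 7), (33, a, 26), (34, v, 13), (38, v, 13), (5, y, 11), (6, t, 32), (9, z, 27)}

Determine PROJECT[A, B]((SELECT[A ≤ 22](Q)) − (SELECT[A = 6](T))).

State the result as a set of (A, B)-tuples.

{(12, q), (18, a), (20, b), (22, v), (8, z), (9, z)}

Selection A ≤ 22: {(12, q, 16), (18, a, 10), (20, b, 15), (22, v, 7), (8, z, 26), (9, z, 27)}
Selection A = 6: {(6, t, 32)}
Difference: {(12, q, 16), (18, a, 10), (20, b, 15), (22, v, 7), (8, z, 26), (9, z, 27)} with {(6, t, 32)} → {(12, q, 16), (18, a, 10), (20, b, 15), (22, v, 7), (8, z, 26), (9, z, 27)}
π_{A, B} gives {(12, q), (18, a), (20, b), (22, v), (8, z), (9, z)}.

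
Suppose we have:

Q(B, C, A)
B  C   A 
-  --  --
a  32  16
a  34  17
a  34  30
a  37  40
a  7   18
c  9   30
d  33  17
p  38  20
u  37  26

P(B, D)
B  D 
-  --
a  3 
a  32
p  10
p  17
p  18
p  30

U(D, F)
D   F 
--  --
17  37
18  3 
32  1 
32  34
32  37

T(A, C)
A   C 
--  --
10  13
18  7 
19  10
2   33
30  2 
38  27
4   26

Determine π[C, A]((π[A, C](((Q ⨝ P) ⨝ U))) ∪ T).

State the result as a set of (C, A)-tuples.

{(10, 19), (13, 10), (2, 30), (26, 4), (27, 38), (32, 16), (33, 2), (34, 17), (34, 30), (37, 40), (38, 20), (7, 18)}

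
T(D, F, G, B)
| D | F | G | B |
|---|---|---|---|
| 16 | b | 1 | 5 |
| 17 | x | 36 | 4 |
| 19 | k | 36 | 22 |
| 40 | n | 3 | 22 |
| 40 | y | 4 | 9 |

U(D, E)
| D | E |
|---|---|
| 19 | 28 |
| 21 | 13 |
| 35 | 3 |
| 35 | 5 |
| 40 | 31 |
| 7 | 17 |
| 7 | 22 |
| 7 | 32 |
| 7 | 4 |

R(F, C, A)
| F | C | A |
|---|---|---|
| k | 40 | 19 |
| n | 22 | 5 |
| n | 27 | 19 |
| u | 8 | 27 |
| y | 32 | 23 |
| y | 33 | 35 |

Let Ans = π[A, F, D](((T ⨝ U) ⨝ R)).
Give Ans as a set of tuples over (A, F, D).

{(19, k, 19), (19, n, 40), (23, y, 40), (35, y, 40), (5, n, 40)}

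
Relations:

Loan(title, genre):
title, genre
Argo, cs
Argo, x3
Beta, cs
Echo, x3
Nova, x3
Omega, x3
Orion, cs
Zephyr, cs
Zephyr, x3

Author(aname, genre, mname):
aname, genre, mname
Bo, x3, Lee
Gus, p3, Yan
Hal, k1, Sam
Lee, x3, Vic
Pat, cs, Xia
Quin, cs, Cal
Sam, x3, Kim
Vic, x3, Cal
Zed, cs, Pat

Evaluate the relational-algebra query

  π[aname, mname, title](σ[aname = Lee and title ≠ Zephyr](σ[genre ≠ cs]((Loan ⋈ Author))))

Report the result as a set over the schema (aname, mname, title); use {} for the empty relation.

Loan ⋈ Author (natural join on genre): {(Argo, cs, Pat, Xia), (Argo, cs, Quin, Cal), (Argo, cs, Zed, Pat), (Argo, x3, Bo, Lee), (Argo, x3, Lee, Vic), (Argo, x3, Sam, Kim), (Argo, x3, Vic, Cal), (Beta, cs, Pat, Xia), (Beta, cs, Quin, Cal), (Beta, cs, Zed, Pat), (Echo, x3, Bo, Lee), (Echo, x3, Lee, Vic), (Echo, x3, Sam, Kim), (Echo, x3, Vic, Cal), (Nova, x3, Bo, Lee), (Nova, x3, Lee, Vic), (Nova, x3, Sam, Kim), (Nova, x3, Vic, Cal), (Omega, x3, Bo, Lee), (Omega, x3, Lee, Vic), (Omega, x3, Sam, Kim), (Omega, x3, Vic, Cal), (Orion, cs, Pat, Xia), (Orion, cs, Quin, Cal), (Orion, cs, Zed, Pat), (Zephyr, cs, Pat, Xia), (Zephyr, cs, Quin, Cal), (Zephyr, cs, Zed, Pat), (Zephyr, x3, Bo, Lee), (Zephyr, x3, Lee, Vic), (Zephyr, x3, Sam, Kim), (Zephyr, x3, Vic, Cal)}
Selection genre ≠ cs: {(Argo, x3, Bo, Lee), (Argo, x3, Lee, Vic), (Argo, x3, Sam, Kim), (Argo, x3, Vic, Cal), (Echo, x3, Bo, Lee), (Echo, x3, Lee, Vic), (Echo, x3, Sam, Kim), (Echo, x3, Vic, Cal), (Nova, x3, Bo, Lee), (Nova, x3, Lee, Vic), (Nova, x3, Sam, Kim), (Nova, x3, Vic, Cal), (Omega, x3, Bo, Lee), (Omega, x3, Lee, Vic), (Omega, x3, Sam, Kim), (Omega, x3, Vic, Cal), (Zephyr, x3, Bo, Lee), (Zephyr, x3, Lee, Vic), (Zephyr, x3, Sam, Kim), (Zephyr, x3, Vic, Cal)}
Selection aname = Lee and title ≠ Zephyr: {(Argo, x3, Lee, Vic), (Echo, x3, Lee, Vic), (Nova, x3, Lee, Vic), (Omega, x3, Lee, Vic)}
Keep only column(s) aname, mname, title: {(Lee, Vic, Argo), (Lee, Vic, Echo), (Lee, Vic, Nova), (Lee, Vic, Omega)}

{(Lee, Vic, Argo), (Lee, Vic, Echo), (Lee, Vic, Nova), (Lee, Vic, Omega)}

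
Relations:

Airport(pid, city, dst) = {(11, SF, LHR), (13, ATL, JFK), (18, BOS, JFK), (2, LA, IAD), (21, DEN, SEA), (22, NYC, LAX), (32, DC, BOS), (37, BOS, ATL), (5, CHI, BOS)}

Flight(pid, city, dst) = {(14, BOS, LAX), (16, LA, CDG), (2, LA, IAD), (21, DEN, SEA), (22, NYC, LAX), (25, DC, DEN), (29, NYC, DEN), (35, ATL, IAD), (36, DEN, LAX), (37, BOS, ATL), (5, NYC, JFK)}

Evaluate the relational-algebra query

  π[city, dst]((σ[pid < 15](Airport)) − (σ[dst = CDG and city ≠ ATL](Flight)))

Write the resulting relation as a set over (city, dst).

{(ATL, JFK), (CHI, BOS), (LA, IAD), (SF, LHR)}

Selection pid < 15: {(11, SF, LHR), (13, ATL, JFK), (2, LA, IAD), (5, CHI, BOS)}
Selection dst = CDG and city ≠ ATL: {(16, LA, CDG)}
Set difference of the two operands is {(11, SF, LHR), (13, ATL, JFK), (2, LA, IAD), (5, CHI, BOS)}.
Keep only column(s) city, dst: {(ATL, JFK), (CHI, BOS), (LA, IAD), (SF, LHR)}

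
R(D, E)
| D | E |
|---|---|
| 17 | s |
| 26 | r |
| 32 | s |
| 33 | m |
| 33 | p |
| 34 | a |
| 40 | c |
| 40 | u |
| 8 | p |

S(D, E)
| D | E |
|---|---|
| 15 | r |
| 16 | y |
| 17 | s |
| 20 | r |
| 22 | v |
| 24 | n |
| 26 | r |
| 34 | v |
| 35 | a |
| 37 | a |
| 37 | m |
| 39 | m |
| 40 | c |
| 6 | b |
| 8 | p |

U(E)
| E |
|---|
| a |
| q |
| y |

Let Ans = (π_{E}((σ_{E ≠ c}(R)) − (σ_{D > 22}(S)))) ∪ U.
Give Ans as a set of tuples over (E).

{a, m, p, q, s, u, y}

σ[E ≠ c]: keep tuples satisfying E ≠ c → {(17, s), (26, r), (32, s), (33, m), (33, p), (34, a), (40, u), (8, p)}
σ[D > 22]: keep tuples satisfying D > 22 → {(24, n), (26, r), (34, v), (35, a), (37, a), (37, m), (39, m), (40, c)}
Set difference of the two operands is {(17, s), (32, s), (33, m), (33, p), (34, a), (40, u), (8, p)}.
π[E]: project onto (E) (2 duplicate(s) eliminated) → {a, m, p, s, u}
Set union of the two operands is {a, m, p, q, s, u, y}.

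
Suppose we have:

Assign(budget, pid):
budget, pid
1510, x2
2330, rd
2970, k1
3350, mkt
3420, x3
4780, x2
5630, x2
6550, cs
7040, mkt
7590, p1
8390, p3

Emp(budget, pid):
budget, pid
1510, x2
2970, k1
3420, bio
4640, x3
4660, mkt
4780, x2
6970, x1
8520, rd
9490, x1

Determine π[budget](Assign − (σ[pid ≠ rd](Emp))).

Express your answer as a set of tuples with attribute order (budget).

Selection pid ≠ rd: {(1510, x2), (2970, k1), (3420, bio), (4640, x3), (4660, mkt), (4780, x2), (6970, x1), (9490, x1)}
Taking the difference: {(2330, rd), (3350, mkt), (3420, x3), (5630, x2), (6550, cs), (7040, mkt), (7590, p1), (8390, p3)}
Keep only column(s) budget: {2330, 3350, 3420, 5630, 6550, 7040, 7590, 8390}

{2330, 3350, 3420, 5630, 6550, 7040, 7590, 8390}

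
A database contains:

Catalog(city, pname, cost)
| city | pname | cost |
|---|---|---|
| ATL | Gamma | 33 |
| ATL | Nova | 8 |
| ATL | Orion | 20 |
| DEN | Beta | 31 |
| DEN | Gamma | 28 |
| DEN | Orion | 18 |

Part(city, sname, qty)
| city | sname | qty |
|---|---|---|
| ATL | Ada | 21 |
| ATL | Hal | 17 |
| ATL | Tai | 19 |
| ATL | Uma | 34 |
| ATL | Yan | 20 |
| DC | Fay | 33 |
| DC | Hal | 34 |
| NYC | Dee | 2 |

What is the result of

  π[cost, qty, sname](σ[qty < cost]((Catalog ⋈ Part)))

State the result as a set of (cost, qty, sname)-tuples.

Joining Catalog and Part on city yields {(ATL, Gamma, 33, Ada, 21), (ATL, Gamma, 33, Hal, 17), (ATL, Gamma, 33, Tai, 19), (ATL, Gamma, 33, Uma, 34), (ATL, Gamma, 33, Yan, 20), (ATL, Nova, 8, Ada, 21), (ATL, Nova, 8, Hal, 17), (ATL, Nova, 8, Tai, 19), (ATL, Nova, 8, Uma, 34), (ATL, Nova, 8, Yan, 20), (ATL, Orion, 20, Ada, 21), (ATL, Orion, 20, Hal, 17), (ATL, Orion, 20, Tai, 19), (ATL, Orion, 20, Uma, 34), (ATL, Orion, 20, Yan, 20)}.
Filtering on qty < cost leaves {(ATL, Gamma, 33, Ada, 21), (ATL, Gamma, 33, Hal, 17), (ATL, Gamma, 33, Tai, 19), (ATL, Gamma, 33, Yan, 20), (ATL, Orion, 20, Hal, 17), (ATL, Orion, 20, Tai, 19)}.
π[cost, qty, sname]: project onto (cost, qty, sname) → {(20, 17, Hal), (20, 19, Tai), (33, 17, Hal), (33, 19, Tai), (33, 20, Yan), (33, 21, Ada)}

{(20, 17, Hal), (20, 19, Tai), (33, 17, Hal), (33, 19, Tai), (33, 20, Yan), (33, 21, Ada)}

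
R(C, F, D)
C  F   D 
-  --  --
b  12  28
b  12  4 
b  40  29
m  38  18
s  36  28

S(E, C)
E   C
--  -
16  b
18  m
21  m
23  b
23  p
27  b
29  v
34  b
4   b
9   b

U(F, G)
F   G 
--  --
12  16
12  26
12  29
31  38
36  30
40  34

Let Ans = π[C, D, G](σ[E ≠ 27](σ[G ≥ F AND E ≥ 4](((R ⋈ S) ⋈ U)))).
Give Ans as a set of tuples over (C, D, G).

R ⋈ S (natural join on C): {(b, 12, 28, 16), (b, 12, 28, 23), (b, 12, 28, 27), (b, 12, 28, 34), (b, 12, 28, 4), (b, 12, 28, 9), (b, 12, 4, 16), (b, 12, 4, 23), (b, 12, 4, 27), (b, 12, 4, 34), (b, 12, 4, 4), (b, 12, 4, 9), (b, 40, 29, 16), (b, 40, 29, 23), (b, 40, 29, 27), (b, 40, 29, 34), (b, 40, 29, 4), (b, 40, 29, 9), (m, 38, 18, 18), (m, 38, 18, 21)}
(R ⋈ S) ⋈ U (natural join on F): {(b, 12, 28, 16, 16), (b, 12, 28, 16, 26), (b, 12, 28, 16, 29), (b, 12, 28, 23, 16), (b, 12, 28, 23, 26), (b, 12, 28, 23, 29), (b, 12, 28, 27, 16), (b, 12, 28, 27, 26), (b, 12, 28, 27, 29), (b, 12, 28, 34, 16), (b, 12, 28, 34, 26), (b, 12, 28, 34, 29), (b, 12, 28, 4, 16), (b, 12, 28, 4, 26), (b, 12, 28, 4, 29), (b, 12, 28, 9, 16), (b, 12, 28, 9, 26), (b, 12, 28, 9, 29), (b, 12, 4, 16, 16), (b, 12, 4, 16, 26), (b, 12, 4, 16, 29), (b, 12, 4, 23, 16), (b, 12, 4, 23, 26), (b, 12, 4, 23, 29), (b, 12, 4, 27, 16), (b, 12, 4, 27, 26), (b, 12, 4, 27, 29), (b, 12, 4, 34, 16), (b, 12, 4, 34, 26), (b, 12, 4, 34, 29), (b, 12, 4, 4, 16), (b, 12, 4, 4, 26), (b, 12, 4, 4, 29), (b, 12, 4, 9, 16), (b, 12, 4, 9, 26), (b, 12, 4, 9, 29), (b, 40, 29, 16, 34), (b, 40, 29, 23, 34), (b, 40, 29, 27, 34), (b, 40, 29, 34, 34), (b, 40, 29, 4, 34), (b, 40, 29, 9, 34)}
Filtering on G ≥ F AND E ≥ 4 leaves {(b, 12, 28, 16, 16), (b, 12, 28, 16, 26), (b, 12, 28, 16, 29), (b, 12, 28, 23, 16), (b, 12, 28, 23, 26), (b, 12, 28, 23, 29), (b, 12, 28, 27, 16), (b, 12, 28, 27, 26), (b, 12, 28, 27, 29), (b, 12, 28, 34, 16), (b, 12, 28, 34, 26), (b, 12, 28, 34, 29), (b, 12, 28, 4, 16), (b, 12, 28, 4, 26), (b, 12, 28, 4, 29), (b, 12, 28, 9, 16), (b, 12, 28, 9, 26), (b, 12, 28, 9, 29), (b, 12, 4, 16, 16), (b, 12, 4, 16, 26), (b, 12, 4, 16, 29), (b, 12, 4, 23, 16), (b, 12, 4, 23, 26), (b, 12, 4, 23, 29), (b, 12, 4, 27, 16), (b, 12, 4, 27, 26), (b, 12, 4, 27, 29), (b, 12, 4, 34, 16), (b, 12, 4, 34, 26), (b, 12, 4, 34, 29), (b, 12, 4, 4, 16), (b, 12, 4, 4, 26), (b, 12, 4, 4, 29), (b, 12, 4, 9, 16), (b, 12, 4, 9, 26), (b, 12, 4, 9, 29)}.
Filtering on E ≠ 27 leaves {(b, 12, 28, 16, 16), (b, 12, 28, 16, 26), (b, 12, 28, 16, 29), (b, 12, 28, 23, 16), (b, 12, 28, 23, 26), (b, 12, 28, 23, 29), (b, 12, 28, 34, 16), (b, 12, 28, 34, 26), (b, 12, 28, 34, 29), (b, 12, 28, 4, 16), (b, 12, 28, 4, 26), (b, 12, 28, 4, 29), (b, 12, 28, 9, 16), (b, 12, 28, 9, 26), (b, 12, 28, 9, 29), (b, 12, 4, 16, 16), (b, 12, 4, 16, 26), (b, 12, 4, 16, 29), (b, 12, 4, 23, 16), (b, 12, 4, 23, 26), (b, 12, 4, 23, 29), (b, 12, 4, 34, 16), (b, 12, 4, 34, 26), (b, 12, 4, 34, 29), (b, 12, 4, 4, 16), (b, 12, 4, 4, 26), (b, 12, 4, 4, 29), (b, 12, 4, 9, 16), (b, 12, 4, 9, 26), (b, 12, 4, 9, 29)}.
π[C, D, G]: project onto (C, D, G) (24 duplicate(s) eliminated) → {(b, 28, 16), (b, 28, 26), (b, 28, 29), (b, 4, 16), (b, 4, 26), (b, 4, 29)}

{(b, 28, 16), (b, 28, 26), (b, 28, 29), (b, 4, 16), (b, 4, 26), (b, 4, 29)}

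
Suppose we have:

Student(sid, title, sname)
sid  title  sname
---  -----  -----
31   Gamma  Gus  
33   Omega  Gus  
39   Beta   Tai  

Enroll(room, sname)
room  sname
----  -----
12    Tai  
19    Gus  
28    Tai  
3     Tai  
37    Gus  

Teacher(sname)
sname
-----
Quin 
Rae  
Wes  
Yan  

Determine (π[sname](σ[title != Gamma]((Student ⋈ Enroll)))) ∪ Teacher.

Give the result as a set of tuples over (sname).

{Gus, Quin, Rae, Tai, Wes, Yan}

Natural join on sname: {(31, Gamma, Gus, 19), (31, Gamma, Gus, 37), (33, Omega, Gus, 19), (33, Omega, Gus, 37), (39, Beta, Tai, 12), (39, Beta, Tai, 28), (39, Beta, Tai, 3)}
σ[title != Gamma]: keep tuples satisfying title != Gamma → {(33, Omega, Gus, 19), (33, Omega, Gus, 37), (39, Beta, Tai, 12), (39, Beta, Tai, 28), (39, Beta, Tai, 3)}
π[sname]: project onto (sname) (3 duplicate(s) eliminated) → {Gus, Tai}
Set union of the two operands is {Gus, Quin, Rae, Tai, Wes, Yan}.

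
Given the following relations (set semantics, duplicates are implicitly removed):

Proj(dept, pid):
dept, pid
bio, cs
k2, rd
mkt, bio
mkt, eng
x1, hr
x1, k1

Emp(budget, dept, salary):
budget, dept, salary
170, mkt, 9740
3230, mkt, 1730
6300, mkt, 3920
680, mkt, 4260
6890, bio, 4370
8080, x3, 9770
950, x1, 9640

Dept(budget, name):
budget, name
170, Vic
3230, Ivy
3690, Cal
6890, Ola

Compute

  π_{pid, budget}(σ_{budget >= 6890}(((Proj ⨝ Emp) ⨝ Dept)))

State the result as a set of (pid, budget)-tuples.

{(cs, 6890)}

Joining Proj and Emp on dept yields {(bio, cs, 6890, 4370), (mkt, bio, 170, 9740), (mkt, bio, 3230, 1730), (mkt, bio, 6300, 3920), (mkt, bio, 680, 4260), (mkt, eng, 170, 9740), (mkt, eng, 3230, 1730), (mkt, eng, 6300, 3920), (mkt, eng, 680, 4260), (x1, hr, 950, 9640), (x1, k1, 950, 9640)}.
Joining (Proj ⨝ Emp) and Dept on budget yields {(bio, cs, 6890, 4370, Ola), (mkt, bio, 170, 9740, Vic), (mkt, bio, 3230, 1730, Ivy), (mkt, eng, 170, 9740, Vic), (mkt, eng, 3230, 1730, Ivy)}.
Selection budget >= 6890: {(bio, cs, 6890, 4370, Ola)}
π_{pid, budget} gives {(cs, 6890)}.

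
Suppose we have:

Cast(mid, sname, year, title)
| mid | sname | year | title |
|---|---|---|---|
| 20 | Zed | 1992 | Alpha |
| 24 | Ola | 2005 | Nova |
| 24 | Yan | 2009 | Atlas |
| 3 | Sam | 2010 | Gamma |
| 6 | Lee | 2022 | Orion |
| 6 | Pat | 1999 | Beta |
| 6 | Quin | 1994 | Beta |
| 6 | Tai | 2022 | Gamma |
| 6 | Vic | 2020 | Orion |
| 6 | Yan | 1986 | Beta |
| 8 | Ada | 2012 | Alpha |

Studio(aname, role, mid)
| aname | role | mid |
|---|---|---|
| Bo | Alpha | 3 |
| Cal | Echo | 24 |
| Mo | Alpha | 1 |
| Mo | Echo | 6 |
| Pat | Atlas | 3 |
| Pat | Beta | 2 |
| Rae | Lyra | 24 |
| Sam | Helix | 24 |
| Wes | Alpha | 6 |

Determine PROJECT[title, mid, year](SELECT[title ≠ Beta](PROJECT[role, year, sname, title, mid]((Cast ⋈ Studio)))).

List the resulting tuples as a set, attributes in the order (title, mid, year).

Natural join on mid: {(24, Ola, 2005, Nova, Cal, Echo), (24, Ola, 2005, Nova, Rae, Lyra), (24, Ola, 2005, Nova, Sam, Helix), (24, Yan, 2009, Atlas, Cal, Echo), (24, Yan, 2009, Atlas, Rae, Lyra), (24, Yan, 2009, Atlas, Sam, Helix), (3, Sam, 2010, Gamma, Bo, Alpha), (3, Sam, 2010, Gamma, Pat, Atlas), (6, Lee, 2022, Orion, Mo, Echo), (6, Lee, 2022, Orion, Wes, Alpha), (6, Pat, 1999, Beta, Mo, Echo), (6, Pat, 1999, Beta, Wes, Alpha), (6, Quin, 1994, Beta, Mo, Echo), (6, Quin, 1994, Beta, Wes, Alpha), (6, Tai, 2022, Gamma, Mo, Echo), (6, Tai, 2022, Gamma, Wes, Alpha), (6, Vic, 2020, Orion, Mo, Echo), (6, Vic, 2020, Orion, Wes, Alpha), (6, Yan, 1986, Beta, Mo, Echo), (6, Yan, 1986, Beta, Wes, Alpha)}
Projecting to role, year, sname, title, mid: {(Alpha, 1986, Yan, Beta, 6), (Alpha, 1994, Quin, Beta, 6), (Alpha, 1999, Pat, Beta, 6), (Alpha, 2010, Sam, Gamma, 3), (Alpha, 2020, Vic, Orion, 6), (Alpha, 2022, Lee, Orion, 6), (Alpha, 2022, Tai, Gamma, 6), (Atlas, 2010, Sam, Gamma, 3), (Echo, 1986, Yan, Beta, 6), (Echo, 1994, Quin, Beta, 6), (Echo, 1999, Pat, Beta, 6), (Echo, 2005, Ola, Nova, 24), (Echo, 2009, Yan, Atlas, 24), (Echo, 2020, Vic, Orion, 6), (Echo, 2022, Lee, Orion, 6), (Echo, 2022, Tai, Gamma, 6), (Helix, 2005, Ola, Nova, 24), (Helix, 2009, Yan, Atlas, 24), (Lyra, 2005, Ola, Nova, 24), (Lyra, 2009, Yan, Atlas, 24)}
Selection title ≠ Beta: {(Alpha, 2010, Sam, Gamma, 3), (Alpha, 2020, Vic, Orion, 6), (Alpha, 2022, Lee, Orion, 6), (Alpha, 2022, Tai, Gamma, 6), (Atlas, 2010, Sam, Gamma, 3), (Echo, 2005, Ola, Nova, 24), (Echo, 2009, Yan, Atlas, 24), (Echo, 2020, Vic, Orion, 6), (Echo, 2022, Lee, Orion, 6), (Echo, 2022, Tai, Gamma, 6), (Helix, 2005, Ola, Nova, 24), (Helix, 2009, Yan, Atlas, 24), (Lyra, 2005, Ola, Nova, 24), (Lyra, 2009, Yan, Atlas, 24)}
Projecting to title, mid, year (8 duplicate(s) eliminated): {(Atlas, 24, 2009), (Gamma, 3, 2010), (Gamma, 6, 2022), (Nova, 24, 2005), (Orion, 6, 2020), (Orion, 6, 2022)}

{(Atlas, 24, 2009), (Gamma, 3, 2010), (Gamma, 6, 2022), (Nova, 24, 2005), (Orion, 6, 2020), (Orion, 6, 2022)}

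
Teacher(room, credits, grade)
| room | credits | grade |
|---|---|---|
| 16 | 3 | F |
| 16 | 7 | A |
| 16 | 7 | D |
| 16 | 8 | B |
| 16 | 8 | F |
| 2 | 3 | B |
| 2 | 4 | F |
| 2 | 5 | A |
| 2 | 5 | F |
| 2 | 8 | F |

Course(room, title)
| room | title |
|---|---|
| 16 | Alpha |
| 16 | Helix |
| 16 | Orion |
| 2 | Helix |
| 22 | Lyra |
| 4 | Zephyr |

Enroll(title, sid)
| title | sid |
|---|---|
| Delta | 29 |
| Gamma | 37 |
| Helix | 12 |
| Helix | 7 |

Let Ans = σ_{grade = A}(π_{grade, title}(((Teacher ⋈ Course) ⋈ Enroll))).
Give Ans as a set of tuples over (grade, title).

{(A, Helix)}

Natural join on room: {(16, 3, F, Alpha), (16, 3, F, Helix), (16, 3, F, Orion), (16, 7, A, Alpha), (16, 7, A, Helix), (16, 7, A, Orion), (16, 7, D, Alpha), (16, 7, D, Helix), (16, 7, D, Orion), (16, 8, B, Alpha), (16, 8, B, Helix), (16, 8, B, Orion), (16, 8, F, Alpha), (16, 8, F, Helix), (16, 8, F, Orion), (2, 3, B, Helix), (2, 4, F, Helix), (2, 5, A, Helix), (2, 5, F, Helix), (2, 8, F, Helix)}
Natural join on title: {(16, 3, F, Helix, 12), (16, 3, F, Helix, 7), (16, 7, A, Helix, 12), (16, 7, A, Helix, 7), (16, 7, D, Helix, 12), (16, 7, D, Helix, 7), (16, 8, B, Helix, 12), (16, 8, B, Helix, 7), (16, 8, F, Helix, 12), (16, 8, F, Helix, 7), (2, 3, B, Helix, 12), (2, 3, B, Helix, 7), (2, 4, F, Helix, 12), (2, 4, F, Helix, 7), (2, 5, A, Helix, 12), (2, 5, A, Helix, 7), (2, 5, F, Helix, 12), (2, 5, F, Helix, 7), (2, 8, F, Helix, 12), (2, 8, F, Helix, 7)}
Projecting to grade, title (16 duplicate(s) eliminated): {(A, Helix), (B, Helix), (D, Helix), (F, Helix)}
Apply σ_{grade = A}; surviving tuples: {(A, Helix)}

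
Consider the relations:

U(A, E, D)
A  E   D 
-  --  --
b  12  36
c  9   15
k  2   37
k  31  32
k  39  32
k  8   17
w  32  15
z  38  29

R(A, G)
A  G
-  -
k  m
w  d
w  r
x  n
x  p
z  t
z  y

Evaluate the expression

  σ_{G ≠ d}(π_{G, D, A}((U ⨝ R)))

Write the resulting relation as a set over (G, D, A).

{(m, 17, k), (m, 32, k), (m, 37, k), (r, 15, w), (t, 29, z), (y, 29, z)}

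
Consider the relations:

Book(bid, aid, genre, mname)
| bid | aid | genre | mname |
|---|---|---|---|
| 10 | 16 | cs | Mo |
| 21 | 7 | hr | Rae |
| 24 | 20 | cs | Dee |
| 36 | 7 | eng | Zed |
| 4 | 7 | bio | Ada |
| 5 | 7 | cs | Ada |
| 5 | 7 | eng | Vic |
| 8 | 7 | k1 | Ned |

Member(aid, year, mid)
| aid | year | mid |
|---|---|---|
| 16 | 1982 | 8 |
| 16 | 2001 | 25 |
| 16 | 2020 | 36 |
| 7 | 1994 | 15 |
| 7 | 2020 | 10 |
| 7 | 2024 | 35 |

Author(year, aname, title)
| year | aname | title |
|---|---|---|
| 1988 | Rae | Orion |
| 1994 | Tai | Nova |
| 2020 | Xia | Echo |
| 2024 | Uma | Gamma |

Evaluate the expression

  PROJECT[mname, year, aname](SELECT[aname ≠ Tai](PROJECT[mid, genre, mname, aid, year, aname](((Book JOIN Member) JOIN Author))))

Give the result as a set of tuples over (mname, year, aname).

Natural join on aid: {(10, 16, cs, Mo, 1982, 8), (10, 16, cs, Mo, 2001, 25), (10, 16, cs, Mo, 2020, 36), (21, 7, hr, Rae, 1994, 15), (21, 7, hr, Rae, 2020, 10), (21, 7, hr, Rae, 2024, 35), (36, 7, eng, Zed, 1994, 15), (36, 7, eng, Zed, 2020, 10), (36, 7, eng, Zed, 2024, 35), (4, 7, bio, Ada, 1994, 15), (4, 7, bio, Ada, 2020, 10), (4, 7, bio, Ada, 2024, 35), (5, 7, cs, Ada, 1994, 15), (5, 7, cs, Ada, 2020, 10), (5, 7, cs, Ada, 2024, 35), (5, 7, eng, Vic, 1994, 15), (5, 7, eng, Vic, 2020, 10), (5, 7, eng, Vic, 2024, 35), (8, 7, k1, Ned, 1994, 15), (8, 7, k1, Ned, 2020, 10), (8, 7, k1, Ned, 2024, 35)}
Natural join on year: {(10, 16, cs, Mo, 2020, 36, Xia, Echo), (21, 7, hr, Rae, 1994, 15, Tai, Nova), (21, 7, hr, Rae, 2020, 10, Xia, Echo), (21, 7, hr, Rae, 2024, 35, Uma, Gamma), (36, 7, eng, Zed, 1994, 15, Tai, Nova), (36, 7, eng, Zed, 2020, 10, Xia, Echo), (36, 7, eng, Zed, 2024, 35, Uma, Gamma), (4, 7, bio, Ada, 1994, 15, Tai, Nova), (4, 7, bio, Ada, 2020, 10, Xia, Echo), (4, 7, bio, Ada, 2024, 35, Uma, Gamma), (5, 7, cs, Ada, 1994, 15, Tai, Nova), (5, 7, cs, Ada, 2020, 10, Xia, Echo), (5, 7, cs, Ada, 2024, 35, Uma, Gamma), (5, 7, eng, Vic, 1994, 15, Tai, Nova), (5, 7, eng, Vic, 2020, 10, Xia, Echo), (5, 7, eng, Vic, 2024, 35, Uma, Gamma), (8, 7, k1, Ned, 1994, 15, Tai, Nova), (8, 7, k1, Ned, 2020, 10, Xia, Echo), (8, 7, k1, Ned, 2024, 35, Uma, Gamma)}
Projecting to mid, genre, mname, aid, year, aname: {(10, bio, Ada, 7, 2020, Xia), (10, cs, Ada, 7, 2020, Xia), (10, eng, Vic, 7, 2020, Xia), (10, eng, Zed, 7, 2020, Xia), (10, hr, Rae, 7, 2020, Xia), (10, k1, Ned, 7, 2020, Xia), (15, bio, Ada, 7, 1994, Tai), (15, cs, Ada, 7, 1994, Tai), (15, eng, Vic, 7, 1994, Tai), (15, eng, Zed, 7, 1994, Tai), (15, hr, Rae, 7, 1994, Tai), (15, k1, Ned, 7, 1994, Tai), (35, bio, Ada, 7, 2024, Uma), (35, cs, Ada, 7, 2024, Uma), (35, eng, Vic, 7, 2024, Uma), (35, eng, Zed, 7, 2024, Uma), (35, hr, Rae, 7, 2024, Uma), (35, k1, Ned, 7, 2024, Uma), (36, cs, Mo, 16, 2020, Xia)}
σ[aname ≠ Tai]: keep tuples satisfying aname ≠ Tai → {(10, bio, Ada, 7, 2020, Xia), (10, cs, Ada, 7, 2020, Xia), (10, eng, Vic, 7, 2020, Xia), (10, eng, Zed, 7, 2020, Xia), (10, hr, Rae, 7, 2020, Xia), (10, k1, Ned, 7, 2020, Xia), (35, bio, Ada, 7, 2024, Uma), (35, cs, Ada, 7, 2024, Uma), (35, eng, Vic, 7, 2024, Uma), (35, eng, Zed, 7, 2024, Uma), (35, hr, Rae, 7, 2024, Uma), (35, k1, Ned, 7, 2024, Uma), (36, cs, Mo, 16, 2020, Xia)}
Projecting to mname, year, aname (2 duplicate(s) eliminated): {(Ada, 2020, Xia), (Ada, 2024, Uma), (Mo, 2020, Xia), (Ned, 2020, Xia), (Ned, 2024, Uma), (Rae, 2020, Xia), (Rae, 2024, Uma), (Vic, 2020, Xia), (Vic, 2024, Uma), (Zed, 2020, Xia), (Zed, 2024, Uma)}

{(Ada, 2020, Xia), (Ada, 2024, Uma), (Mo, 2020, Xia), (Ned, 2020, Xia), (Ned, 2024, Uma), (Rae, 2020, Xia), (Rae, 2024, Uma), (Vic, 2020, Xia), (Vic, 2024, Uma), (Zed, 2020, Xia), (Zed, 2024, Uma)}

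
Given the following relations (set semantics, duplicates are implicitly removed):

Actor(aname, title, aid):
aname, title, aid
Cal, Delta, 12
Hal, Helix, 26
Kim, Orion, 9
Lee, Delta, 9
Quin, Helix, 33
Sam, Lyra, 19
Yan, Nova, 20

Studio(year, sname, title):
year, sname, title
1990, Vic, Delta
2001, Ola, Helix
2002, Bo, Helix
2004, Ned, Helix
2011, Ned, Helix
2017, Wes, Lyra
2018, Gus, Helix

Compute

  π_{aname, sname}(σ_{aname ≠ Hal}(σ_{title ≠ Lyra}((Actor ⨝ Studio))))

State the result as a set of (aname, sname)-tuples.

{(Cal, Vic), (Lee, Vic), (Quin, Bo), (Quin, Gus), (Quin, Ned), (Quin, Ola)}

Actor ⋈ Studio (natural join on title): {(Cal, Delta, 12, 1990, Vic), (Hal, Helix, 26, 2001, Ola), (Hal, Helix, 26, 2002, Bo), (Hal, Helix, 26, 2004, Ned), (Hal, Helix, 26, 2011, Ned), (Hal, Helix, 26, 2018, Gus), (Lee, Delta, 9, 1990, Vic), (Quin, Helix, 33, 2001, Ola), (Quin, Helix, 33, 2002, Bo), (Quin, Helix, 33, 2004, Ned), (Quin, Helix, 33, 2011, Ned), (Quin, Helix, 33, 2018, Gus), (Sam, Lyra, 19, 2017, Wes)}
Apply σ_{title ≠ Lyra}; surviving tuples: {(Cal, Delta, 12, 1990, Vic), (Hal, Helix, 26, 2001, Ola), (Hal, Helix, 26, 2002, Bo), (Hal, Helix, 26, 2004, Ned), (Hal, Helix, 26, 2011, Ned), (Hal, Helix, 26, 2018, Gus), (Lee, Delta, 9, 1990, Vic), (Quin, Helix, 33, 2001, Ola), (Quin, Helix, 33, 2002, Bo), (Quin, Helix, 33, 2004, Ned), (Quin, Helix, 33, 2011, Ned), (Quin, Helix, 33, 2018, Gus)}
Apply σ_{aname ≠ Hal}; surviving tuples: {(Cal, Delta, 12, 1990, Vic), (Lee, Delta, 9, 1990, Vic), (Quin, Helix, 33, 2001, Ola), (Quin, Helix, 33, 2002, Bo), (Quin, Helix, 33, 2004, Ned), (Quin, Helix, 33, 2011, Ned), (Quin, Helix, 33, 2018, Gus)}
Projecting to aname, sname (1 duplicate(s) eliminated): {(Cal, Vic), (Lee, Vic), (Quin, Bo), (Quin, Gus), (Quin, Ned), (Quin, Ola)}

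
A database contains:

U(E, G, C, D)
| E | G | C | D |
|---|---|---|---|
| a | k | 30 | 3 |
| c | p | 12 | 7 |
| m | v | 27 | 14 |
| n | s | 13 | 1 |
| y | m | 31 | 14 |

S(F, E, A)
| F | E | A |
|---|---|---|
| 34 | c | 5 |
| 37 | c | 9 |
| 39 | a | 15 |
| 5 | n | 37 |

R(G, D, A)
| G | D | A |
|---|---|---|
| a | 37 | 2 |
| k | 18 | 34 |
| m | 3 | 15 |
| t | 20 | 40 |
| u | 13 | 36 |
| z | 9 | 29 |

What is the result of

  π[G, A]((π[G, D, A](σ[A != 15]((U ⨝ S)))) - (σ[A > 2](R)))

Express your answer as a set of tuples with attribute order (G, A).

Natural join on E: {(a, k, 30, 3, 39, 15), (c, p, 12, 7, 34, 5), (c, p, 12, 7, 37, 9), (n, s, 13, 1, 5, 37)}
σ[A != 15]: keep tuples satisfying A != 15 → {(c, p, 12, 7, 34, 5), (c, p, 12, 7, 37, 9), (n, s, 13, 1, 5, 37)}
π[G, D, A]: project onto (G, D, A) → {(p, 7, 5), (p, 7, 9), (s, 1, 37)}
σ[A > 2]: keep tuples satisfying A > 2 → {(k, 18, 34), (m, 3, 15), (t, 20, 40), (u, 13, 36), (z, 9, 29)}
Set difference of the two operands is {(p, 7, 5), (p, 7, 9), (s, 1, 37)}.
π[G, A]: project onto (G, A) → {(p, 5), (p, 9), (s, 37)}

{(p, 5), (p, 9), (s, 37)}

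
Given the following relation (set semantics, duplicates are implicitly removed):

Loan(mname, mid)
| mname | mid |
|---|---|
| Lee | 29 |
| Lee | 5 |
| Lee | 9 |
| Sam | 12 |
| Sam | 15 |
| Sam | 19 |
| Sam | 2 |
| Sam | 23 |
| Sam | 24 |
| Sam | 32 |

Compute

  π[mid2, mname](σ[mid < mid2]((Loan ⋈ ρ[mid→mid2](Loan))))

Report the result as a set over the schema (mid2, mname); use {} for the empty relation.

{(12, Sam), (15, Sam), (19, Sam), (23, Sam), (24, Sam), (29, Lee), (32, Sam), (9, Lee)}

ρ[mid→mid2]: schema becomes (mname, mid2); tuples unchanged.
Loan ⋈ ρ[mid→mid2](Loan) (natural join on mname): {(Lee, 29, 29), (Lee, 29, 5), (Lee, 29, 9), (Lee, 5, 29), (Lee, 5, 5), (Lee, 5, 9), (Lee, 9, 29), (Lee, 9, 5), (Lee, 9, 9), (Sam, 12, 12), (Sam, 12, 15), (Sam, 12, 19), (Sam, 12, 2), (Sam, 12, 23), (Sam, 12, 24), (Sam, 12, 32), (Sam, 15, 12), (Sam, 15, 15), (Sam, 15, 19), (Sam, 15, 2), (Sam, 15, 23), (Sam, 15, 24), (Sam, 15, 32), (Sam, 19, 12), (Sam, 19, 15), (Sam, 19, 19), (Sam, 19, 2), (Sam, 19, 23), (Sam, 19, 24), (Sam, 19, 32), (Sam, 2, 12), (Sam, 2, 15), (Sam, 2, 19), (Sam, 2, 2), (Sam, 2, 23), (Sam, 2, 24), (Sam, 2, 32), (Sam, 23, 12), (Sam, 23, 15), (Sam, 23, 19), (Sam, 23, 2), (Sam, 23, 23), (Sam, 23, 24), (Sam, 23, 32), (Sam, 24, 12), (Sam, 24, 15), (Sam, 24, 19), (Sam, 24, 2), (Sam, 24, 23), (Sam, 24, 24), (Sam, 24, 32), (Sam, 32, 12), (Sam, 32, 15), (Sam, 32, 19), (Sam, 32, 2), (Sam, 32, 23), (Sam, 32, 24), (Sam, 32, 32)}
Selection mid < mid2: {(Lee, 5, 29), (Lee, 5, 9), (Lee, 9, 29), (Sam, 12, 15), (Sam, 12, 19), (Sam, 12, 23), (Sam, 12, 24), (Sam, 12, 32), (Sam, 15, 19), (Sam, 15, 23), (Sam, 15, 24), (Sam, 15, 32), (Sam, 19, 23), (Sam, 19, 24), (Sam, 19, 32), (Sam, 2, 12), (Sam, 2, 15), (Sam, 2, 19), (Sam, 2, 23), (Sam, 2, 24), (Sam, 2, 32), (Sam, 23, 24), (Sam, 23, 32), (Sam, 24, 32)}
Projecting to mid2, mname (16 duplicate(s) eliminated): {(12, Sam), (15, Sam), (19, Sam), (23, Sam), (24, Sam), (29, Lee), (32, Sam), (9, Lee)}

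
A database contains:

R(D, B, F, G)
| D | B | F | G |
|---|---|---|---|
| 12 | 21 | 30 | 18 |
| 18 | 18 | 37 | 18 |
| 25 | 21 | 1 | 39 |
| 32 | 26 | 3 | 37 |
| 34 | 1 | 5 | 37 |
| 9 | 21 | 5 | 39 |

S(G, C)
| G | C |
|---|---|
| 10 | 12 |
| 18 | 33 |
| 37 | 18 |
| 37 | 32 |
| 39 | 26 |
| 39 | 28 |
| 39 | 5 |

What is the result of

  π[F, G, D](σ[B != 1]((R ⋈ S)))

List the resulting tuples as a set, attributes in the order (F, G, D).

{(1, 39, 25), (3, 37, 32), (30, 18, 12), (37, 18, 18), (5, 39, 9)}

Natural join on G: {(12, 21, 30, 18, 33), (18, 18, 37, 18, 33), (25, 21, 1, 39, 26), (25, 21, 1, 39, 28), (25, 21, 1, 39, 5), (32, 26, 3, 37, 18), (32, 26, 3, 37, 32), (34, 1, 5, 37, 18), (34, 1, 5, 37, 32), (9, 21, 5, 39, 26), (9, 21, 5, 39, 28), (9, 21, 5, 39, 5)}
σ[B != 1]: keep tuples satisfying B != 1 → {(12, 21, 30, 18, 33), (18, 18, 37, 18, 33), (25, 21, 1, 39, 26), (25, 21, 1, 39, 28), (25, 21, 1, 39, 5), (32, 26, 3, 37, 18), (32, 26, 3, 37, 32), (9, 21, 5, 39, 26), (9, 21, 5, 39, 28), (9, 21, 5, 39, 5)}
π[F, G, D]: project onto (F, G, D) (5 duplicate(s) eliminated) → {(1, 39, 25), (3, 37, 32), (30, 18, 12), (37, 18, 18), (5, 39, 9)}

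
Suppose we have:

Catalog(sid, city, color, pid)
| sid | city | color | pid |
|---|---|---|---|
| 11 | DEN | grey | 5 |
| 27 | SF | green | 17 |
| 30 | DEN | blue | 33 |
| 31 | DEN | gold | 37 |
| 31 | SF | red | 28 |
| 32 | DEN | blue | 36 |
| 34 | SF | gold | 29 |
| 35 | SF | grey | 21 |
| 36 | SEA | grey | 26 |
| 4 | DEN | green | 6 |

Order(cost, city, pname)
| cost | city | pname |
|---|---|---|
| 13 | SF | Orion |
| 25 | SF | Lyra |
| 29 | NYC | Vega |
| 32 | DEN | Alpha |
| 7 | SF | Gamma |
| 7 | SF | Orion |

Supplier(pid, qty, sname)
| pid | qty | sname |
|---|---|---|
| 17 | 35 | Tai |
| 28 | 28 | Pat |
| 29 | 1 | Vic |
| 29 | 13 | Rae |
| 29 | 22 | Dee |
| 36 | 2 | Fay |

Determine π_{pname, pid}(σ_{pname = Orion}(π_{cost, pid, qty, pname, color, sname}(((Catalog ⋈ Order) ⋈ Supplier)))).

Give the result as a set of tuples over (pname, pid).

{(Orion, 17), (Orion, 28), (Orion, 29)}

Catalog ⋈ Order (natural join on city): {(11, DEN, grey, 5, 32, Alpha), (27, SF, green, 17, 13, Orion), (27, SF, green, 17, 25, Lyra), (27, SF, green, 17, 7, Gamma), (27, SF, green, 17, 7, Orion), (30, DEN, blue, 33, 32, Alpha), (31, DEN, gold, 37, 32, Alpha), (31, SF, red, 28, 13, Orion), (31, SF, red, 28, 25, Lyra), (31, SF, red, 28, 7, Gamma), (31, SF, red, 28, 7, Orion), (32, DEN, blue, 36, 32, Alpha), (34, SF, gold, 29, 13, Orion), (34, SF, gold, 29, 25, Lyra), (34, SF, gold, 29, 7, Gamma), (34, SF, gold, 29, 7, Orion), (35, SF, grey, 21, 13, Orion), (35, SF, grey, 21, 25, Lyra), (35, SF, grey, 21, 7, Gamma), (35, SF, grey, 21, 7, Orion), (4, DEN, green, 6, 32, Alpha)}
(Catalog ⋈ Order) ⋈ Supplier (natural join on pid): {(27, SF, green, 17, 13, Orion, 35, Tai), (27, SF, green, 17, 25, Lyra, 35, Tai), (27, SF, green, 17, 7, Gamma, 35, Tai), (27, SF, green, 17, 7, Orion, 35, Tai), (31, SF, red, 28, 13, Orion, 28, Pat), (31, SF, red, 28, 25, Lyra, 28, Pat), (31, SF, red, 28, 7, Gamma, 28, Pat), (31, SF, red, 28, 7, Orion, 28, Pat), (32, DEN, blue, 36, 32, Alpha, 2, Fay), (34, SF, gold, 29, 13, Orion, 1, Vic), (34, SF, gold, 29, 13, Orion, 13, Rae), (34, SF, gold, 29, 13, Orion, 22, Dee), (34, SF, gold, 29, 25, Lyra, 1, Vic), (34, SF, gold, 29, 25, Lyra, 13, Rae), (34, SF, gold, 29, 25, Lyra, 22, Dee), (34, SF, gold, 29, 7, Gamma, 1, Vic), (34, SF, gold, 29, 7, Gamma, 13, Rae), (34, SF, gold, 29, 7, Gamma, 22, Dee), (34, SF, gold, 29, 7, Orion, 1, Vic), (34, SF, gold, 29, 7, Orion, 13, Rae), (34, SF, gold, 29, 7, Orion, 22, Dee)}
Keep only column(s) cost, pid, qty, pname, color, sname: {(13, 17, 35, Orion, green, Tai), (13, 28, 28, Orion, red, Pat), (13, 29, 1, Orion, gold, Vic), (13, 29, 13, Orion, gold, Rae), (13, 29, 22, Orion, gold, Dee), (25, 17, 35, Lyra, green, Tai), (25, 28, 28, Lyra, red, Pat), (25, 29, 1, Lyra, gold, Vic), (25, 29, 13, Lyra, gold, Rae), (25, 29, 22, Lyra, gold, Dee), (32, 36, 2, Alpha, blue, Fay), (7, 17, 35, Gamma, green, Tai), (7, 17, 35, Orion, green, Tai), (7, 28, 28, Gamma, red, Pat), (7, 28, 28, Orion, red, Pat), (7, 29, 1, Gamma, gold, Vic), (7, 29, 1, Orion, gold, Vic), (7, 29, 13, Gamma, gold, Rae), (7, 29, 13, Orion, gold, Rae), (7, 29, 22, Gamma, gold, Dee), (7, 29, 22, Orion, gold, Dee)}
Apply σ_{pname = Orion}; surviving tuples: {(13, 17, 35, Orion, green, Tai), (13, 28, 28, Orion, red, Pat), (13, 29, 1, Orion, gold, Vic), (13, 29, 13, Orion, gold, Rae), (13, 29, 22, Orion, gold, Dee), (7, 17, 35, Orion, green, Tai), (7, 28, 28, Orion, red, Pat), (7, 29, 1, Orion, gold, Vic), (7, 29, 13, Orion, gold, Rae), (7, 29, 22, Orion, gold, Dee)}
Keep only column(s) pname, pid (7 duplicate(s) eliminated): {(Orion, 17), (Orion, 28), (Orion, 29)}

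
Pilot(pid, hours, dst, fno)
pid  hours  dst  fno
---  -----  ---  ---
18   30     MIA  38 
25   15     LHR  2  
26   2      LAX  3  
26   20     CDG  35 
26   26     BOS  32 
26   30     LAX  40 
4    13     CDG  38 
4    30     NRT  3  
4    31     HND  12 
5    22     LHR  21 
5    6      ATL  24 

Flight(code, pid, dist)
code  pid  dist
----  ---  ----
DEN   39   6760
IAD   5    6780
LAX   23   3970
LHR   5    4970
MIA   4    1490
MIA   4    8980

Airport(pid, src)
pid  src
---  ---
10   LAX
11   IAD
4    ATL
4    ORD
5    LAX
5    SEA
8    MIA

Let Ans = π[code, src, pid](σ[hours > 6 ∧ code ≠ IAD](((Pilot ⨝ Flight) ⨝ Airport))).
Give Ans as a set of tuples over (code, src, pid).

{(LHR, LAX, 5), (LHR, SEA, 5), (MIA, ATL, 4), (MIA, ORD, 4)}

Pilot ⋈ Flight (natural join on pid): {(4, 13, CDG, 38, MIA, 1490), (4, 13, CDG, 38, MIA, 8980), (4, 30, NRT, 3, MIA, 1490), (4, 30, NRT, 3, MIA, 8980), (4, 31, HND, 12, MIA, 1490), (4, 31, HND, 12, MIA, 8980), (5, 22, LHR, 21, IAD, 6780), (5, 22, LHR, 21, LHR, 4970), (5, 6, ATL, 24, IAD, 6780), (5, 6, ATL, 24, LHR, 4970)}
(Pilot ⨝ Flight) ⋈ Airport (natural join on pid): {(4, 13, CDG, 38, MIA, 1490, ATL), (4, 13, CDG, 38, MIA, 1490, ORD), (4, 13, CDG, 38, MIA, 8980, ATL), (4, 13, CDG, 38, MIA, 8980, ORD), (4, 30, NRT, 3, MIA, 1490, ATL), (4, 30, NRT, 3, MIA, 1490, ORD), (4, 30, NRT, 3, MIA, 8980, ATL), (4, 30, NRT, 3, MIA, 8980, ORD), (4, 31, HND, 12, MIA, 1490, ATL), (4, 31, HND, 12, MIA, 1490, ORD), (4, 31, HND, 12, MIA, 8980, ATL), (4, 31, HND, 12, MIA, 8980, ORD), (5, 22, LHR, 21, IAD, 6780, LAX), (5, 22, LHR, 21, IAD, 6780, SEA), (5, 22, LHR, 21, LHR, 4970, LAX), (5, 22, LHR, 21, LHR, 4970, SEA), (5, 6, ATL, 24, IAD, 6780, LAX), (5, 6, ATL, 24, IAD, 6780, SEA), (5, 6, ATL, 24, LHR, 4970, LAX), (5, 6, ATL, 24, LHR, 4970, SEA)}
σ[hours > 6 ∧ code ≠ IAD]: keep tuples satisfying hours > 6 ∧ code ≠ IAD → {(4, 13, CDG, 38, MIA, 1490, ATL), (4, 13, CDG, 38, MIA, 1490, ORD), (4, 13, CDG, 38, MIA, 8980, ATL), (4, 13, CDG, 38, MIA, 8980, ORD), (4, 30, NRT, 3, MIA, 1490, ATL), (4, 30, NRT, 3, MIA, 1490, ORD), (4, 30, NRT, 3, MIA, 8980, ATL), (4, 30, NRT, 3, MIA, 8980, ORD), (4, 31, HND, 12, MIA, 1490, ATL), (4, 31, HND, 12, MIA, 1490, ORD), (4, 31, HND, 12, MIA, 8980, ATL), (4, 31, HND, 12, MIA, 8980, ORD), (5, 22, LHR, 21, LHR, 4970, LAX), (5, 22, LHR, 21, LHR, 4970, SEA)}
Keep only column(s) code, src, pid (10 duplicate(s) eliminated): {(LHR, LAX, 5), (LHR, SEA, 5), (MIA, ATL, 4), (MIA, ORD, 4)}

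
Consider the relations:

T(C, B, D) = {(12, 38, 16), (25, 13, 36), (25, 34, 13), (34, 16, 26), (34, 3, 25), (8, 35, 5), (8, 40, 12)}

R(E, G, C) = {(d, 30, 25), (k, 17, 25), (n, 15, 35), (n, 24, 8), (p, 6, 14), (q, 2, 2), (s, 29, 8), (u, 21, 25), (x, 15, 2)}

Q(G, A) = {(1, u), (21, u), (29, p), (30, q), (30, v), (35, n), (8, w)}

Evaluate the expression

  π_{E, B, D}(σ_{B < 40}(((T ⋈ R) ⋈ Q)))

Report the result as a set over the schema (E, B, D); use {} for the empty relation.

{(d, 13, 36), (d, 34, 13), (s, 35, 5), (u, 13, 36), (u, 34, 13)}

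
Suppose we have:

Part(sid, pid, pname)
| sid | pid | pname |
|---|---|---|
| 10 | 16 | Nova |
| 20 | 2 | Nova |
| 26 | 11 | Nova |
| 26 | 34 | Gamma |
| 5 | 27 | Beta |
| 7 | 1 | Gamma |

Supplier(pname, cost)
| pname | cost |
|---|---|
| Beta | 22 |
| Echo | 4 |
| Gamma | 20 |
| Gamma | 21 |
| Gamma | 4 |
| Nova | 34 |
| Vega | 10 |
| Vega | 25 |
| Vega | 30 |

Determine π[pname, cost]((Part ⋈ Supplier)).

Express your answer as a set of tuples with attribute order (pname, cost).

{(Beta, 22), (Gamma, 20), (Gamma, 21), (Gamma, 4), (Nova, 34)}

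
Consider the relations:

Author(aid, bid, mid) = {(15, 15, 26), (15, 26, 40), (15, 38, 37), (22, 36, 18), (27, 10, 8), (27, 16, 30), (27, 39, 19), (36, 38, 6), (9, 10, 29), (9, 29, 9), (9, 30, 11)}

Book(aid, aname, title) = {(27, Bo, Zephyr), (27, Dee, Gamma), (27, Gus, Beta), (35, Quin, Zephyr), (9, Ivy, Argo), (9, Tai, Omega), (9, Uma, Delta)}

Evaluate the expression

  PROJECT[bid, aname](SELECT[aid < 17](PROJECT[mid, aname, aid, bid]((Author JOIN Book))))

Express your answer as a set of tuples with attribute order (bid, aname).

{(10, Ivy), (10, Tai), (10, Uma), (29, Ivy), (29, Tai), (29, Uma), (30, Ivy), (30, Tai), (30, Uma)}

Author ⋈ Book (natural join on aid): {(27, 10, 8, Bo, Zephyr), (27, 10, 8, Dee, Gamma), (27, 10, 8, Gus, Beta), (27, 16, 30, Bo, Zephyr), (27, 16, 30, Dee, Gamma), (27, 16, 30, Gus, Beta), (27, 39, 19, Bo, Zephyr), (27, 39, 19, Dee, Gamma), (27, 39, 19, Gus, Beta), (9, 10, 29, Ivy, Argo), (9, 10, 29, Tai, Omega), (9, 10, 29, Uma, Delta), (9, 29, 9, Ivy, Argo), (9, 29, 9, Tai, Omega), (9, 29, 9, Uma, Delta), (9, 30, 11, Ivy, Argo), (9, 30, 11, Tai, Omega), (9, 30, 11, Uma, Delta)}
π_{mid, aname, aid, bid} gives {(11, Ivy, 9, 30), (11, Tai, 9, 30), (11, Uma, 9, 30), (19, Bo, 27, 39), (19, Dee, 27, 39), (19, Gus, 27, 39), (29, Ivy, 9, 10), (29, Tai, 9, 10), (29, Uma, 9, 10), (30, Bo, 27, 16), (30, Dee, 27, 16), (30, Gus, 27, 16), (8, Bo, 27, 10), (8, Dee, 27, 10), (8, Gus, 27, 10), (9, Ivy, 9, 29), (9, Tai, 9, 29), (9, Uma, 9, 29)}.
σ[aid < 17]: keep tuples satisfying aid < 17 → {(11, Ivy, 9, 30), (11, Tai, 9, 30), (11, Uma, 9, 30), (29, Ivy, 9, 10), (29, Tai, 9, 10), (29, Uma, 9, 10), (9, Ivy, 9, 29), (9, Tai, 9, 29), (9, Uma, 9, 29)}
π_{bid, aname} gives {(10, Ivy), (10, Tai), (10, Uma), (29, Ivy), (29, Tai), (29, Uma), (30, Ivy), (30, Tai), (30, Uma)}.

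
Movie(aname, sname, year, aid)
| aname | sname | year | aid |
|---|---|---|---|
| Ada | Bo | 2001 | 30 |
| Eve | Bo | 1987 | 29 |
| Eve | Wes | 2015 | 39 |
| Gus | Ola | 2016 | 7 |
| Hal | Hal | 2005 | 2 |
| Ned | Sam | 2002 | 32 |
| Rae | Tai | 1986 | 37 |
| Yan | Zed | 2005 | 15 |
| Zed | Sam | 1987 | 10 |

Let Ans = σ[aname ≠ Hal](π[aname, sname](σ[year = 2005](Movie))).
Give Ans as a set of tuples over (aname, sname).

{(Yan, Zed)}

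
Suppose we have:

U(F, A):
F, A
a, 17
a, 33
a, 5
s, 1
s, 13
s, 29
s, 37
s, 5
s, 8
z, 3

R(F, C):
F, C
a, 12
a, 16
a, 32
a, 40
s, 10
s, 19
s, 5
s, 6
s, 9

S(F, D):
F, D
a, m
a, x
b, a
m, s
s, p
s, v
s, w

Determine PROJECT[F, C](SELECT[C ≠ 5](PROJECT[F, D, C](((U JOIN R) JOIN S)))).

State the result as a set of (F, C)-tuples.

U ⋈ R (natural join on F): {(a, 17, 12), (a, 17, 16), (a, 17, 32), (a, 17, 40), (a, 33, 12), (a, 33, 16), (a, 33, 32), (a, 33, 40), (a, 5, 12), (a, 5, 16), (a, 5, 32), (a, 5, 40), (s, 1, 10), (s, 1, 19), (s, 1, 5), (s, 1, 6), (s, 1, 9), (s, 13, 10), (s, 13, 19), (s, 13, 5), (s, 13, 6), (s, 13, 9), (s, 29, 10), (s, 29, 19), (s, 29, 5), (s, 29, 6), (s, 29, 9), (s, 37, 10), (s, 37, 19), (s, 37, 5), (s, 37, 6), (s, 37, 9), (s, 5, 10), (s, 5, 19), (s, 5, 5), (s, 5, 6), (s, 5, 9), (s, 8, 10), (s, 8, 19), (s, 8, 5), (s, 8, 6), (s, 8, 9)}
(U JOIN R) ⋈ S (natural join on F): {(a, 17, 12, m), (a, 17, 12, x), (a, 17, 16, m), (a, 17, 16, x), (a, 17, 32, m), (a, 17, 32, x), (a, 17, 40, m), (a, 17, 40, x), (a, 33, 12, m), (a, 33, 12, x), (a, 33, 16, m), (a, 33, 16, x), (a, 33, 32, m), (a, 33, 32, x), (a, 33, 40, m), (a, 33, 40, x), (a, 5, 12, m), (a, 5, 12, x), (a, 5, 16, m), (a, 5, 16, x), (a, 5, 32, m), (a, 5, 32, x), (a, 5, 40, m), (a, 5, 40, x), (s, 1, 10, p), (s, 1, 10, v), (s, 1, 10, w), (s, 1, 19, p), (s, 1, 19, v), (s, 1, 19, w), (s, 1, 5, p), (s, 1, 5, v), (s, 1, 5, w), (s, 1, 6, p), (s, 1, 6, v), (s, 1, 6, w), (s, 1, 9, p), (s, 1, 9, v), (s, 1, 9, w), (s, 13, 10, p), (s, 13, 10, v), (s, 13, 10, w), (s, 13, 19, p), (s, 13, 19, v), (s, 13, 19, w), (s, 13, 5, p), (s, 13, 5, v), (s, 13, 5, w), (s, 13, 6, p), (s, 13, 6, v), (s, 13, 6, w), (s, 13, 9, p), (s, 13, 9, v), (s, 13, 9, w), (s, 29, 10, p), (s, 29, 10, v), (s, 29, 10, w), (s, 29, 19, p), (s, 29, 19, v), (s, 29, 19, w), (s, 29, 5, p), (s, 29, 5, v), (s, 29, 5, w), (s, 29, 6, p), (s, 29, 6, v), (s, 29, 6, w), (s, 29, 9, p), (s, 29, 9, v), (s, 29, 9, w), (s, 37, 10, p), (s, 37, 10, v), (s, 37, 10, w), (s, 37, 19, p), (s, 37, 19, v), (s, 37, 19, w), (s, 37, 5, p), (s, 37, 5, v), (s, 37, 5, w), (s, 37, 6, p), (s, 37, 6, v), (s, 37, 6, w), (s, 37, 9, p), (s, 37, 9, v), (s, 37, 9, w), (s, 5, 10, p), (s, 5, 10, v), (s, 5, 10, w), (s, 5, 19, p), (s, 5, 19, v), (s, 5, 19, w), (s, 5, 5, p), (s, 5, 5, v), (s, 5, 5, w), (s, 5, 6, p), (s, 5, 6, v), (s, 5, 6, w), (s, 5, 9, p), (s, 5, 9, v), (s, 5, 9, w), (s, 8, 10, p), (s, 8, 10, v), (s, 8, 10, w), (s, 8, 19, p), (s, 8, 19, v), (s, 8, 19, w), (s, 8, 5, p), (s, 8, 5, v), (s, 8, 5, w), (s, 8, 6, p), (s, 8, 6, v), (s, 8, 6, w), (s, 8, 9, p), (s, 8, 9, v), (s, 8, 9, w)}
π[F, D, C]: project onto (F, D, C) (91 duplicate(s) eliminated) → {(a, m, 12), (a, m, 16), (a, m, 32), (a, m, 40), (a, x, 12), (a, x, 16), (a, x, 32), (a, x, 40), (s, p, 10), (s, p, 19), (s, p, 5), (s, p, 6), (s, p, 9), (s, v, 10), (s, v, 19), (s, v, 5), (s, v, 6), (s, v, 9), (s, w, 10), (s, w, 19), (s, w, 5), (s, w, 6), (s, w, 9)}
Apply σ_{C ≠ 5}; surviving tuples: {(a, m, 12), (a, m, 16), (a, m, 32), (a, m, 40), (a, x, 12), (a, x, 16), (a, x, 32), (a, x, 40), (s, p, 10), (s, p, 19), (s, p, 6), (s, p, 9), (s, v, 10), (s, v, 19), (s, v, 6), (s, v, 9), (s, w, 10), (s, w, 19), (s, w, 6), (s, w, 9)}
π[F, C]: project onto (F, C) (12 duplicate(s) eliminated) → {(a, 12), (a, 16), (a, 32), (a, 40), (s, 10), (s, 19), (s, 6), (s, 9)}

{(a, 12), (a, 16), (a, 32), (a, 40), (s, 10), (s, 19), (s, 6), (s, 9)}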